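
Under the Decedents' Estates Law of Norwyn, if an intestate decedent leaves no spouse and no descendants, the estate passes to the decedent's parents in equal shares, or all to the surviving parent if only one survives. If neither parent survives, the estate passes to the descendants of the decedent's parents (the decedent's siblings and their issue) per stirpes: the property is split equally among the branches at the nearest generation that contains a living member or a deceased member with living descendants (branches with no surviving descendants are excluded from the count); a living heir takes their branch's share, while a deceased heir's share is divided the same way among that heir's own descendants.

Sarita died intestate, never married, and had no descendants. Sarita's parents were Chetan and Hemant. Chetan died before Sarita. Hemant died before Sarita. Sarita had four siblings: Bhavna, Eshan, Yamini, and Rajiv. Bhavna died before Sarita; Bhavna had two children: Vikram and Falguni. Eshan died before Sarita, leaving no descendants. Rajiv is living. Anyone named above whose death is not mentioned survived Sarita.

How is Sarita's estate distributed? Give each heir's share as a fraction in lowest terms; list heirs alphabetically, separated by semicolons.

Falguni 1/6; Rajiv 1/3; Vikram 1/6; Yamini 1/3

Neither parent survives and there are no descendants, so the estate passes to Sarita's siblings and their issue per stirpes.
Eshan left no surviving issue, so that branch lapses and is disregarded.
The estate is divided into 3 equal shares of 1/3 among Bhavna, Yamini, Rajiv.
Bhavna predeceased; the 1/3 allotted to Bhavna's branch passes to Bhavna's issue by representation.
The 1/3 is divided into 2 equal shares of 1/6 among Vikram, Falguni.
Vikram is living and takes 1/6.
Falguni is living and takes 1/6.
Yamini is living and takes 1/3.
Rajiv is living and takes 1/3.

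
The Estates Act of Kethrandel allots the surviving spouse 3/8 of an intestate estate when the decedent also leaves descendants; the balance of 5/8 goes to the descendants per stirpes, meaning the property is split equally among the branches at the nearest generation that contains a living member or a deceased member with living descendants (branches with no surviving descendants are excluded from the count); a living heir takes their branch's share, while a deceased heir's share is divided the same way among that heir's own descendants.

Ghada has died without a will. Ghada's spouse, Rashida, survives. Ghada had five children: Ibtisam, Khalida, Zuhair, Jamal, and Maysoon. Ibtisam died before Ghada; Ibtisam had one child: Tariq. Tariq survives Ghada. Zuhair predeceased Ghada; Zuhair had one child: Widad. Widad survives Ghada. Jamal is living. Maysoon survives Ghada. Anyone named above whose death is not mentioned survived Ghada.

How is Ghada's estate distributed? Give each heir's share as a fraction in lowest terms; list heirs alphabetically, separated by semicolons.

Jamal 1/8; Khalida 1/8; Maysoon 1/8; Rashida 3/8; Tariq 1/8; Widad 1/8

Rashida, as surviving spouse, takes 3/8.
The remaining 5/8 passes to Ghada's descendants per stirpes.
The 5/8 is divided into 5 equal shares of 1/8 among Ibtisam, Khalida, Zuhair, Jamal, Maysoon.
Ibtisam predeceased; the 1/8 allotted to Ibtisam's branch passes to Ibtisam's issue by representation.
Tariq is the sole taker at this level and receives the full 1/8.
Khalida is living and takes 1/8.
Zuhair predeceased; the 1/8 allotted to Zuhair's branch passes to Zuhair's issue by representation.
Widad is the sole taker at this level and receives the full 1/8.
Jamal is living and takes 1/8.
Maysoon is living and takes 1/8.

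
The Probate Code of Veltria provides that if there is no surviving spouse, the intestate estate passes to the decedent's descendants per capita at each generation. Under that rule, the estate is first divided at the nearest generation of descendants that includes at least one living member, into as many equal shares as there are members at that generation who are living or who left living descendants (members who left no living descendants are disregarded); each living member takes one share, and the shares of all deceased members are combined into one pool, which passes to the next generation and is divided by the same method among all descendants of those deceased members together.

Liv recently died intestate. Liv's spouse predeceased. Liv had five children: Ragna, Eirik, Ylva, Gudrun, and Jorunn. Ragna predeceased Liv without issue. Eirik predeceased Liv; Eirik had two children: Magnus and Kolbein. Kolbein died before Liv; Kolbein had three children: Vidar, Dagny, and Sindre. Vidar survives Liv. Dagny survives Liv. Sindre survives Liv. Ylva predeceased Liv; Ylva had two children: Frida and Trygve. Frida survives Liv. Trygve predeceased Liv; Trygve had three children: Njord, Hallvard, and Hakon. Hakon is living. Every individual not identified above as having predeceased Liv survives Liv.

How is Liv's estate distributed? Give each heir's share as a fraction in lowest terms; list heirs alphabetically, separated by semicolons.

There is no surviving spouse, so the entire estate passes to Liv's descendants per capita at each generation.
At generation 1 (Eirik, Ylva, Gudrun, Jorunn) there are 4 shares of (1)/4 = 1/4 each.
Living: Gudrun and Jorunn — each takes 1/4.
Deceased: Eirik and Ylva. Their combined 1/2 is pooled and carried to generation 2.
At generation 2 (Magnus, Kolbein, Frida, Trygve) there are 4 shares of (1/2)/4 = 1/8 each.
Living: Magnus and Frida — each takes 1/8.
Deceased: Kolbein and Trygve. Their combined 1/4 is pooled and carried to generation 3.
At generation 3 (Vidar, Dagny, Sindre, Njord, Hallvard, Hakon) there are 6 shares of (1/4)/6 = 1/24 each.
Living: Vidar, Dagny, Sindre, Njord, Hallvard, and Hakon — each takes 1/24.

Dagny 1/24; Frida 1/8; Gudrun 1/4; Hakon 1/24; Hallvard 1/24; Jorunn 1/4; Magnus 1/8; Njord 1/24; Sindre 1/24; Vidar 1/24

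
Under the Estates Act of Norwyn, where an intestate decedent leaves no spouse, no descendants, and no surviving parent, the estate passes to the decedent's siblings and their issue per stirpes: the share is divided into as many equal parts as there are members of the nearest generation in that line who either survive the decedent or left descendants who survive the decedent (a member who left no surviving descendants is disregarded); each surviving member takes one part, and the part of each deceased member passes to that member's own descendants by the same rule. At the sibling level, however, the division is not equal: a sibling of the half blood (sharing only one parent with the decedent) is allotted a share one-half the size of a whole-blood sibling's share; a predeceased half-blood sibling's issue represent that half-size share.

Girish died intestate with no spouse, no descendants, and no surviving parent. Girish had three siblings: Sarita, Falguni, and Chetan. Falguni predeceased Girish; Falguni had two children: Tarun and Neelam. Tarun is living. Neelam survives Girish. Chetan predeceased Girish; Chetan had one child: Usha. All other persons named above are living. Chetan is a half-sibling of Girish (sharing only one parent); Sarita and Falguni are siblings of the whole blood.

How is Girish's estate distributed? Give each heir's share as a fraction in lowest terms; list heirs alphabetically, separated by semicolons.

No spouse, descendants, or parent survives, so the estate passes to Girish's siblings per stirpes.
Half-blood siblings count for one-half the weight of whole-blood siblings at the initial division.
Dividing 1 in proportion to weights (total weight 5/2): Sarita (weight 1) → 2/5; Falguni (weight 1) → 2/5; Chetan (weight 1/2) → 1/5.
Sarita is living and takes 2/5.
Falguni predeceased; the 2/5 allotted to Falguni's branch passes to Falguni's issue by representation.
The 2/5 is divided into 2 equal shares of 1/5 among Tarun, Neelam.
Tarun is living and takes 1/5.
Neelam is living and takes 1/5.
Chetan predeceased; the 1/5 allotted to Chetan's branch passes to Chetan's issue by representation.
Usha is the sole taker at this level and receives the full 1/5.

Neelam 1/5; Sarita 2/5; Tarun 1/5; Usha 1/5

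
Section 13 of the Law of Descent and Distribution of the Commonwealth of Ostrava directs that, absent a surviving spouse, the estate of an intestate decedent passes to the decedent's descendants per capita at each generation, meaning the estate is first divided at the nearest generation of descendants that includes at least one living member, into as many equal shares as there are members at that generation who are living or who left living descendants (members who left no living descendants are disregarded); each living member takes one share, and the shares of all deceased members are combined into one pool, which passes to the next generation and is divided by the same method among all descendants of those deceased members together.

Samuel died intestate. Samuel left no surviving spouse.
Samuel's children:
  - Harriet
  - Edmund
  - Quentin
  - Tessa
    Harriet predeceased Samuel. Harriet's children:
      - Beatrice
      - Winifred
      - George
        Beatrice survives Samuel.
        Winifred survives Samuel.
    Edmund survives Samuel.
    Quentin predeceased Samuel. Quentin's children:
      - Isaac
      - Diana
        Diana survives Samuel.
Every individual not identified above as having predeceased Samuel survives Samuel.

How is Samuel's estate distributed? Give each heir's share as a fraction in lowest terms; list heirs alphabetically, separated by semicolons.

Beatrice 1/10; Diana 1/10; Edmund 1/4; George 1/10; Isaac 1/10; Tessa 1/4; Winifred 1/10

There is no surviving spouse, so the entire estate passes to Samuel's descendants per capita at each generation.
At generation 1 (Harriet, Edmund, Quentin, Tessa) there are 4 shares of (1)/4 = 1/4 each.
Living: Edmund and Tessa — each takes 1/4.
Deceased: Harriet and Quentin. Their combined 1/2 is pooled and carried to generation 2.
At generation 2 (Beatrice, Winifred, George, Isaac, Diana) there are 5 shares of (1/2)/5 = 1/10 each.
Living: Beatrice, Winifred, George, Isaac, and Diana — each takes 1/10.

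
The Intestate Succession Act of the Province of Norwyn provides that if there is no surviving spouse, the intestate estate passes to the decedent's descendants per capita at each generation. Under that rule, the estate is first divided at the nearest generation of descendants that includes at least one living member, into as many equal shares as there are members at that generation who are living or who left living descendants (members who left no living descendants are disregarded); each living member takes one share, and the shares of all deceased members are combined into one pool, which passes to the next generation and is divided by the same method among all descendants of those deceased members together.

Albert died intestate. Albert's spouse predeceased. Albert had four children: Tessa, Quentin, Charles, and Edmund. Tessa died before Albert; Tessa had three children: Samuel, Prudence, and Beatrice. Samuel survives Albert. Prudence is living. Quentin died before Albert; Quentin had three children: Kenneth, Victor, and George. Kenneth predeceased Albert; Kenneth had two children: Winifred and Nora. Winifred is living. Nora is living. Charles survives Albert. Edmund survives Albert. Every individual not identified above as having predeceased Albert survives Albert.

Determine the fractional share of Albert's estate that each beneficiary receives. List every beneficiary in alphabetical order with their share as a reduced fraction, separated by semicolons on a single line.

Beatrice 1/12; Charles 1/4; Edmund 1/4; George 1/12; Nora 1/24; Prudence 1/12; Samuel 1/12; Victor 1/12; Winifred 1/24

There is no surviving spouse, so the entire estate passes to Albert's descendants per capita at each generation.
At generation 1 (Tessa, Quentin, Charles, Edmund) there are 4 shares of (1)/4 = 1/4 each.
Living: Charles and Edmund — each takes 1/4.
Deceased: Tessa and Quentin. Their combined 1/2 is pooled and carried to generation 2.
At generation 2 (Samuel, Prudence, Beatrice, Kenneth, Victor, George) there are 6 shares of (1/2)/6 = 1/12 each.
Living: Samuel, Prudence, Beatrice, Victor, and George — each takes 1/12.
Deceased: Kenneth. That 1/12 share is carried to generation 3.
At generation 3 (Winifred, Nora) there are 2 shares of (1/12)/2 = 1/24 each.
Living: Winifred and Nora — each takes 1/24.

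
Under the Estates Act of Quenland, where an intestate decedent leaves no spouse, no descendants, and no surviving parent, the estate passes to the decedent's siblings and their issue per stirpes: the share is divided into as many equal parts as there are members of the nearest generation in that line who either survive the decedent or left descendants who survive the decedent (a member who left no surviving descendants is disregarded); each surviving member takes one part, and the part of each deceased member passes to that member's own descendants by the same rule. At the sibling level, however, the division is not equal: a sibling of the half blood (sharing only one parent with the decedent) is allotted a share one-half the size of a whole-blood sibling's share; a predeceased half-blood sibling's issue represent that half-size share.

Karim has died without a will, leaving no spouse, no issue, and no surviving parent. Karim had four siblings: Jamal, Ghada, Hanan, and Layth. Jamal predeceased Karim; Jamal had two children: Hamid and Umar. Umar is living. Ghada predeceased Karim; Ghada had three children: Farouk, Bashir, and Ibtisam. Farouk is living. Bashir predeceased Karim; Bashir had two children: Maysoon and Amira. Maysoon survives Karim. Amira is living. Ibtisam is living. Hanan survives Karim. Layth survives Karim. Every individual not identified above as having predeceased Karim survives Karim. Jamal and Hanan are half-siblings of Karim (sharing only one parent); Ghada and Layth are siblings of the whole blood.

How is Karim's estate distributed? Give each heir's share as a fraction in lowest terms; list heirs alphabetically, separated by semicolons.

No spouse, descendants, or parent survives, so the estate passes to Karim's siblings per stirpes.
Half-blood siblings count for one-half the weight of whole-blood siblings at the initial division.
Dividing 1 in proportion to weights (total weight 3): Jamal (weight 1/2) → 1/6; Ghada (weight 1) → 1/3; Hanan (weight 1/2) → 1/6; Layth (weight 1) → 1/3.
Jamal predeceased; the 1/6 allotted to Jamal's branch passes to Jamal's issue by representation.
The 1/6 is divided into 2 equal shares of 1/12 among Hamid, Umar.
Hamid is living and takes 1/12.
Umar is living and takes 1/12.
Ghada predeceased; the 1/3 allotted to Ghada's branch passes to Ghada's issue by representation.
The 1/3 is divided into 3 equal shares of 1/9 among Farouk, Bashir, Ibtisam.
Farouk is living and takes 1/9.
Bashir predeceased; the 1/9 allotted to Bashir's branch passes to Bashir's issue by representation.
The 1/9 is divided into 2 equal shares of 1/18 among Maysoon, Amira.
Maysoon is living and takes 1/18.
Amira is living and takes 1/18.
Ibtisam is living and takes 1/9.
Hanan is living and takes 1/6.
Layth is living and takes 1/3.

Amira 1/18; Farouk 1/9; Hamid 1/12; Hanan 1/6; Ibtisam 1/9; Layth 1/3; Maysoon 1/18; Umar 1/12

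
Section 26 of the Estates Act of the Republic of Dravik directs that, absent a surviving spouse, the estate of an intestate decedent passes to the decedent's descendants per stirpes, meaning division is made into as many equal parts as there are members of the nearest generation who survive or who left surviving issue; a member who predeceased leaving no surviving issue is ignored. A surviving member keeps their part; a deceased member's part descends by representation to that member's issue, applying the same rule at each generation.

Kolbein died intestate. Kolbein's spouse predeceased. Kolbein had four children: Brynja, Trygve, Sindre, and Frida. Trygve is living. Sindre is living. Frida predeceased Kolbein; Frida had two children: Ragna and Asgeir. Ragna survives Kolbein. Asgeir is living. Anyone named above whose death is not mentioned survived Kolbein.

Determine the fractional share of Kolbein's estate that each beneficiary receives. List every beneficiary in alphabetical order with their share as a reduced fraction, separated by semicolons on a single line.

There is no surviving spouse, so the entire estate passes to Kolbein's descendants per stirpes.
The estate is divided into 4 equal shares of 1/4 among Brynja, Trygve, Sindre, Frida.
Brynja is living and takes 1/4.
Trygve is living and takes 1/4.
Sindre is living and takes 1/4.
Frida predeceased; the 1/4 allotted to Frida's branch passes to Frida's issue by representation.
The 1/4 is divided into 2 equal shares of 1/8 among Ragna, Asgeir.
Ragna is living and takes 1/8.
Asgeir is living and takes 1/8.

Asgeir 1/8; Brynja 1/4; Ragna 1/8; Sindre 1/4; Trygve 1/4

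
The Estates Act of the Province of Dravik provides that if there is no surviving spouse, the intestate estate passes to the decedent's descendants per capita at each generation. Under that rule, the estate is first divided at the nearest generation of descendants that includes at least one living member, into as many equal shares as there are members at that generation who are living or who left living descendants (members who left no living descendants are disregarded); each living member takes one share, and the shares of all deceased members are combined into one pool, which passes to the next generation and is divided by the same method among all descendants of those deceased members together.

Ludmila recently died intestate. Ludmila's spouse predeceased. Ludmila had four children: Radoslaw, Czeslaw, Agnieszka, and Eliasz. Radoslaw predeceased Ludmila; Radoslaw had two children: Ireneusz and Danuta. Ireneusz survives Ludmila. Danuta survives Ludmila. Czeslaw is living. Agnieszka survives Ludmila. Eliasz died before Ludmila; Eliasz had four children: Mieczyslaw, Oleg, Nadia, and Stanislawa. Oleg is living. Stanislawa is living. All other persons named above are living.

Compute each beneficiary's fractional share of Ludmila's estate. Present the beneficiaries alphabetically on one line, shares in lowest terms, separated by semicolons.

Agnieszka 1/4; Czeslaw 1/4; Danuta 1/12; Ireneusz 1/12; Mieczyslaw 1/12; Nadia 1/12; Oleg 1/12; Stanislawa 1/12

There is no surviving spouse, so the entire estate passes to Ludmila's descendants per capita at each generation.
At generation 1 (Radoslaw, Czeslaw, Agnieszka, Eliasz) there are 4 shares of (1)/4 = 1/4 each.
Living: Czeslaw and Agnieszka — each takes 1/4.
Deceased: Radoslaw and Eliasz. Their combined 1/2 is pooled and carried to generation 2.
At generation 2 (Ireneusz, Danuta, Mieczyslaw, Oleg, Nadia, Stanislawa) there are 6 shares of (1/2)/6 = 1/12 each.
Living: Ireneusz, Danuta, Mieczyslaw, Oleg, Nadia, and Stanislawa — each takes 1/12.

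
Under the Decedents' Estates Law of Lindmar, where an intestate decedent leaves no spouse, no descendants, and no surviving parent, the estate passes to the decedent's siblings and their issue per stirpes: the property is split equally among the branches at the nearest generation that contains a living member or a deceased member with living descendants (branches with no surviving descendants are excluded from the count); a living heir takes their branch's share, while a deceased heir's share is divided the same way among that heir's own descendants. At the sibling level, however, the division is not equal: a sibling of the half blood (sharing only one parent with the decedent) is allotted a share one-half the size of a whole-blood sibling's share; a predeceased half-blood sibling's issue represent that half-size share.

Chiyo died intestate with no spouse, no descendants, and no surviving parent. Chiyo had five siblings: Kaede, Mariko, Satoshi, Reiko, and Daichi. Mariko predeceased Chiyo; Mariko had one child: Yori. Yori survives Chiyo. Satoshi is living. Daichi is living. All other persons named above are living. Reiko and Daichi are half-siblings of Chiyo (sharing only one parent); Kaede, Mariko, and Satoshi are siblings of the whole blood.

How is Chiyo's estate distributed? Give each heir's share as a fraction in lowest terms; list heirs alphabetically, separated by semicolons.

Daichi 1/8; Kaede 1/4; Reiko 1/8; Satoshi 1/4; Yori 1/4

No spouse, descendants, or parent survives, so the estate passes to Chiyo's siblings per stirpes.
Half-blood siblings count for one-half the weight of whole-blood siblings at the initial division.
Dividing 1 in proportion to weights (total weight 4): Kaede (weight 1) → 1/4; Mariko (weight 1) → 1/4; Satoshi (weight 1) → 1/4; Reiko (weight 1/2) → 1/8; Daichi (weight 1/2) → 1/8.
Kaede is living and takes 1/4.
Mariko predeceased; the 1/4 allotted to Mariko's branch passes to Mariko's issue by representation.
Yori is the sole taker at this level and receives the full 1/4.
Satoshi is living and takes 1/4.
Reiko is living and takes 1/8.
Daichi is living and takes 1/8.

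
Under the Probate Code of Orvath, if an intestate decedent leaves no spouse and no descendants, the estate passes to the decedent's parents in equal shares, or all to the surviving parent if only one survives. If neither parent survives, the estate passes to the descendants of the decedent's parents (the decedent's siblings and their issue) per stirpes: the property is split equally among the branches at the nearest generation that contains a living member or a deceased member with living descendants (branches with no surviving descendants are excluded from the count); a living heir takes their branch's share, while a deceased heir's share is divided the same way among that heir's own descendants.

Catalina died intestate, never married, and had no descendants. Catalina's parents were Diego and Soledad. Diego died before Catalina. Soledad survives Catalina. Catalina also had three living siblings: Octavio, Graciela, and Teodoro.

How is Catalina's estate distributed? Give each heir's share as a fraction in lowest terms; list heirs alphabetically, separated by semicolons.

Soledad 1

Only one parent, Soledad, survives, so Soledad takes the entire estate. The siblings take nothing because a surviving parent has priority.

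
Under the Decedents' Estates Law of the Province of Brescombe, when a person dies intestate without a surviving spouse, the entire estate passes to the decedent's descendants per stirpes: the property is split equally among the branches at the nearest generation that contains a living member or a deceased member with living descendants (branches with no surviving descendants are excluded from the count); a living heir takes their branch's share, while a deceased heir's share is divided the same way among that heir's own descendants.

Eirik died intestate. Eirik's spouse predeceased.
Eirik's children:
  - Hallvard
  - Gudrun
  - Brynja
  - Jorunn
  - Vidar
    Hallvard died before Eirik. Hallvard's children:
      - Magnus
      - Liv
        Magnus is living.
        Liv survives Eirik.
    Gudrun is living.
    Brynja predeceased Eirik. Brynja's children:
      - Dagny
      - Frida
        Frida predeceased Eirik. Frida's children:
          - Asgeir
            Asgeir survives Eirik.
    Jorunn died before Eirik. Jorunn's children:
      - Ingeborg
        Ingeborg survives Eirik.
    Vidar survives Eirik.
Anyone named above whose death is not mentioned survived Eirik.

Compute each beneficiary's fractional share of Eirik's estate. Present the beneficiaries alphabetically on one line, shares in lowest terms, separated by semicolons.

There is no surviving spouse, so the entire estate passes to Eirik's descendants per stirpes.
The estate is divided into 5 equal shares of 1/5 among Hallvard, Gudrun, Brynja, Jorunn, Vidar.
Hallvard predeceased; the 1/5 allotted to Hallvard's branch passes to Hallvard's issue by representation.
The 1/5 is divided into 2 equal shares of 1/10 among Magnus, Liv.
Magnus is living and takes 1/10.
Liv is living and takes 1/10.
Gudrun is living and takes 1/5.
Brynja predeceased; the 1/5 allotted to Brynja's branch passes to Brynja's issue by representation.
The 1/5 is divided into 2 equal shares of 1/10 among Dagny, Frida.
Dagny is living and takes 1/10.
Frida predeceased; the 1/10 allotted to Frida's branch passes to Frida's issue by representation.
Asgeir is the sole taker at this level and receives the full 1/10.
Jorunn predeceased; the 1/5 allotted to Jorunn's branch passes to Jorunn's issue by representation.
Ingeborg is the sole taker at this level and receives the full 1/5.
Vidar is living and takes 1/5.

Asgeir 1/10; Dagny 1/10; Gudrun 1/5; Ingeborg 1/5; Liv 1/10; Magnus 1/10; Vidar 1/5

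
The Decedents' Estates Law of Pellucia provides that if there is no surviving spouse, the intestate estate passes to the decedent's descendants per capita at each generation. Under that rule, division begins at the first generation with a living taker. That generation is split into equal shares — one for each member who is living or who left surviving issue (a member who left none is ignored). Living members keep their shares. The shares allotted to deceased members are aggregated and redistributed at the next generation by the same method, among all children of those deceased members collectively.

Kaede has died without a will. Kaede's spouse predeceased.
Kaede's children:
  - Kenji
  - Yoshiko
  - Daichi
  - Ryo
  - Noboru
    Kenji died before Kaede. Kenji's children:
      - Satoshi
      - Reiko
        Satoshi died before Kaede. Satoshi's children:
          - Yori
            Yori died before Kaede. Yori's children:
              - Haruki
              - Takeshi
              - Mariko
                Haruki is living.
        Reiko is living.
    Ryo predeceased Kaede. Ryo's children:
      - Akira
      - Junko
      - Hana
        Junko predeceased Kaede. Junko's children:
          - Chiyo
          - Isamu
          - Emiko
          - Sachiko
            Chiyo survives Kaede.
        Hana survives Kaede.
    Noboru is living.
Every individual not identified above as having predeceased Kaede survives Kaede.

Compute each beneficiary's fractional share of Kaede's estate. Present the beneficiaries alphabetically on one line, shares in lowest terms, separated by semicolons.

Akira 2/25; Chiyo 4/125; Daichi 1/5; Emiko 4/125; Hana 2/25; Haruki 4/375; Isamu 4/125; Mariko 4/375; Noboru 1/5; Reiko 2/25; Sachiko 4/125; Takeshi 4/375; Yoshiko 1/5

There is no surviving spouse, so the entire estate passes to Kaede's descendants per capita at each generation.
At generation 1 (Kenji, Yoshiko, Daichi, Ryo, Noboru) there are 5 shares of (1)/5 = 1/5 each.
Living: Yoshiko, Daichi, and Noboru — each takes 1/5.
Deceased: Kenji and Ryo. Their combined 2/5 is pooled and carried to generation 2.
At generation 2 (Satoshi, Reiko, Akira, Junko, Hana) there are 5 shares of (2/5)/5 = 2/25 each.
Living: Reiko, Akira, and Hana — each takes 2/25.
Deceased: Satoshi and Junko. Their combined 4/25 is pooled and carried to generation 3.
At generation 3 (Yori, Chiyo, Isamu, Emiko, Sachiko) there are 5 shares of (4/25)/5 = 4/125 each.
Living: Chiyo, Isamu, Emiko, and Sachiko — each takes 4/125.
Deceased: Yori. That 4/125 share is carried to generation 4.
At generation 4 (Haruki, Takeshi, Mariko) there are 3 shares of (4/125)/3 = 4/375 each.
Living: Haruki, Takeshi, and Mariko — each takes 4/375.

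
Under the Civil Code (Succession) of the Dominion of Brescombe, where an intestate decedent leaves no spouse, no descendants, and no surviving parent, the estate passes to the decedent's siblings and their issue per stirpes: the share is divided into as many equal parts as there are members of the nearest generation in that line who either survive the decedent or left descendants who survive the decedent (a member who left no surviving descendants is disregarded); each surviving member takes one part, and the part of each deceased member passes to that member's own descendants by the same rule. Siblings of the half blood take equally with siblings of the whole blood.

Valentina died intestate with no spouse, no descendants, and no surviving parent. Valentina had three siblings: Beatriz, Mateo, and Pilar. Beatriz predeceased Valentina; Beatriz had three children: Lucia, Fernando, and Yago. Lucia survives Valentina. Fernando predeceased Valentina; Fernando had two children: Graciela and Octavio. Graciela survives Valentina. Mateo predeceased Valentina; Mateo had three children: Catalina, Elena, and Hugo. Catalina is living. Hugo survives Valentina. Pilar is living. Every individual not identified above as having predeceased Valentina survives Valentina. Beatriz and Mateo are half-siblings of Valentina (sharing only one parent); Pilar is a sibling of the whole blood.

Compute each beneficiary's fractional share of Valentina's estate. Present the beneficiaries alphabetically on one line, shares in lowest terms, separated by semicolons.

No spouse, descendants, or parent survives, so the estate passes to Valentina's siblings per stirpes.
Half-blood and whole-blood siblings take equally under the stated rule.
The estate is divided into 3 equal shares of 1/3 among Beatriz, Mateo, Pilar.
Beatriz predeceased; the 1/3 allotted to Beatriz's branch passes to Beatriz's issue by representation.
The 1/3 is divided into 3 equal shares of 1/9 among Lucia, Fernando, Yago.
Lucia is living and takes 1/9.
Fernando predeceased; the 1/9 allotted to Fernando's branch passes to Fernando's issue by representation.
The 1/9 is divided into 2 equal shares of 1/18 among Graciela, Octavio.
Graciela is living and takes 1/18.
Octavio is living and takes 1/18.
Yago is living and takes 1/9.
Mateo predeceased; the 1/3 allotted to Mateo's branch passes to Mateo's issue by representation.
The 1/3 is divided into 3 equal shares of 1/9 among Catalina, Elena, Hugo.
Catalina is living and takes 1/9.
Elena is living and takes 1/9.
Hugo is living and takes 1/9.
Pilar is living and takes 1/3.

Catalina 1/9; Elena 1/9; Graciela 1/18; Hugo 1/9; Lucia 1/9; Octavio 1/18; Pilar 1/3; Yago 1/9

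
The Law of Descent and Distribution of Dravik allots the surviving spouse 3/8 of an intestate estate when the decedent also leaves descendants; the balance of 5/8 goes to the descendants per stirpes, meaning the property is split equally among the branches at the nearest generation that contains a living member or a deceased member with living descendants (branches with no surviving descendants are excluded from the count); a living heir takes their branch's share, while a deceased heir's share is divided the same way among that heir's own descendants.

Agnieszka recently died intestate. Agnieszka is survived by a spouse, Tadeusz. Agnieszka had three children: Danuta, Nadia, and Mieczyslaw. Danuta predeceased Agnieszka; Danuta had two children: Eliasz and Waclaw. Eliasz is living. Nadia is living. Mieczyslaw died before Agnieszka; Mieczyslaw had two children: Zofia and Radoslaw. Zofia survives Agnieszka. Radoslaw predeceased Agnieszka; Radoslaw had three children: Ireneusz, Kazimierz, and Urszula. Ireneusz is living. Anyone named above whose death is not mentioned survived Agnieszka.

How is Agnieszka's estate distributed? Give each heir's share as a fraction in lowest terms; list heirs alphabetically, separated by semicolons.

Eliasz 5/48; Ireneusz 5/144; Kazimierz 5/144; Nadia 5/24; Tadeusz 3/8; Urszula 5/144; Waclaw 5/48; Zofia 5/48

Tadeusz, as surviving spouse, takes 3/8.
The remaining 5/8 passes to Agnieszka's descendants per stirpes.
The 5/8 is divided into 3 equal shares of 5/24 among Danuta, Nadia, Mieczyslaw.
Danuta predeceased; the 5/24 allotted to Danuta's branch passes to Danuta's issue by representation.
The 5/24 is divided into 2 equal shares of 5/48 among Eliasz, Waclaw.
Eliasz is living and takes 5/48.
Waclaw is living and takes 5/48.
Nadia is living and takes 5/24.
Mieczyslaw predeceased; the 5/24 allotted to Mieczyslaw's branch passes to Mieczyslaw's issue by representation.
The 5/24 is divided into 2 equal shares of 5/48 among Zofia, Radoslaw.
Zofia is living and takes 5/48.
Radoslaw predeceased; the 5/48 allotted to Radoslaw's branch passes to Radoslaw's issue by representation.
The 5/48 is divided into 3 equal shares of 5/144 among Ireneusz, Kazimierz, Urszula.
Ireneusz is living and takes 5/144.
Kazimierz is living and takes 5/144.
Urszula is living and takes 5/144.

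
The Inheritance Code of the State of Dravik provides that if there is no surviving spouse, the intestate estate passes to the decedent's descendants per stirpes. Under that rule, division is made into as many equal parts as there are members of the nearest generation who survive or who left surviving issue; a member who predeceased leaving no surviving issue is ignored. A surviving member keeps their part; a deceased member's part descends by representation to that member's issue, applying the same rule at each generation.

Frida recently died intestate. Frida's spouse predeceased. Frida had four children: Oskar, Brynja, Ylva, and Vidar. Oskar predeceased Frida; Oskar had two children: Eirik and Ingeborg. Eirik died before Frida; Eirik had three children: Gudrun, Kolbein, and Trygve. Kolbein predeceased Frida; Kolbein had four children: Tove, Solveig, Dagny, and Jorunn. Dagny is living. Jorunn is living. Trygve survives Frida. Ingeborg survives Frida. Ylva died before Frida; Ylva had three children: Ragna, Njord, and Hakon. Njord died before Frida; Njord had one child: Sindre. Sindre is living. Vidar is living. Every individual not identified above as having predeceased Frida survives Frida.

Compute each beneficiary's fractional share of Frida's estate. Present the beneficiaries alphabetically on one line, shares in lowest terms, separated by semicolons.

There is no surviving spouse, so the entire estate passes to Frida's descendants per stirpes.
The estate is divided into 4 equal shares of 1/4 among Oskar, Brynja, Ylva, Vidar.
Oskar predeceased; the 1/4 allotted to Oskar's branch passes to Oskar's issue by representation.
The 1/4 is divided into 2 equal shares of 1/8 among Eirik, Ingeborg.
Eirik predeceased; the 1/8 allotted to Eirik's branch passes to Eirik's issue by representation.
The 1/8 is divided into 3 equal shares of 1/24 among Gudrun, Kolbein, Trygve.
Gudrun is living and takes 1/24.
Kolbein predeceased; the 1/24 allotted to Kolbein's branch passes to Kolbein's issue by representation.
The 1/24 is divided into 4 equal shares of 1/96 among Tove, Solveig, Dagny, Jorunn.
Tove is living and takes 1/96.
Solveig is living and takes 1/96.
Dagny is living and takes 1/96.
Jorunn is living and takes 1/96.
Trygve is living and takes 1/24.
Ingeborg is living and takes 1/8.
Brynja is living and takes 1/4.
Ylva predeceased; the 1/4 allotted to Ylva's branch passes to Ylva's issue by representation.
The 1/4 is divided into 3 equal shares of 1/12 among Ragna, Njord, Hakon.
Ragna is living and takes 1/12.
Njord predeceased; the 1/12 allotted to Njord's branch passes to Njord's issue by representation.
Sindre is the sole taker at this level and receives the full 1/12.
Hakon is living and takes 1/12.
Vidar is living and takes 1/4.

Brynja 1/4; Dagny 1/96; Gudrun 1/24; Hakon 1/12; Ingeborg 1/8; Jorunn 1/96; Ragna 1/12; Sindre 1/12; Solveig 1/96; Tove 1/96; Trygve 1/24; Vidar 1/4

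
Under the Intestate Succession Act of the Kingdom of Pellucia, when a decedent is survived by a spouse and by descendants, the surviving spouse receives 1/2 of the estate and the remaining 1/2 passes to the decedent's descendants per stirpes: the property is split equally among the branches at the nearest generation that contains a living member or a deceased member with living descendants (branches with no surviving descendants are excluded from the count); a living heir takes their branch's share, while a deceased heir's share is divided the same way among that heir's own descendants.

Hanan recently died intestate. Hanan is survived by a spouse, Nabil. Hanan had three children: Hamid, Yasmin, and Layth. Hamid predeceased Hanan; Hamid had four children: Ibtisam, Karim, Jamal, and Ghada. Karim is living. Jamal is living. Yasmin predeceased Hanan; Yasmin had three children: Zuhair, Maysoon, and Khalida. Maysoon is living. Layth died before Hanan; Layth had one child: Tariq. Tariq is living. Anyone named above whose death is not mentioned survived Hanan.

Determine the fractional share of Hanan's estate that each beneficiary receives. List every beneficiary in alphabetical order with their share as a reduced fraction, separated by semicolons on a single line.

Nabil, as surviving spouse, takes 1/2.
The remaining 1/2 passes to Hanan's descendants per stirpes.
The 1/2 is divided into 3 equal shares of 1/6 among Hamid, Yasmin, Layth.
Hamid predeceased; the 1/6 allotted to Hamid's branch passes to Hamid's issue by representation.
The 1/6 is divided into 4 equal shares of 1/24 among Ibtisam, Karim, Jamal, Ghada.
Ibtisam is living and takes 1/24.
Karim is living and takes 1/24.
Jamal is living and takes 1/24.
Ghada is living and takes 1/24.
Yasmin predeceased; the 1/6 allotted to Yasmin's branch passes to Yasmin's issue by representation.
The 1/6 is divided into 3 equal shares of 1/18 among Zuhair, Maysoon, Khalida.
Zuhair is living and takes 1/18.
Maysoon is living and takes 1/18.
Khalida is living and takes 1/18.
Layth predeceased; the 1/6 allotted to Layth's branch passes to Layth's issue by representation.
Tariq is the sole taker at this level and receives the full 1/6.

Ghada 1/24; Ibtisam 1/24; Jamal 1/24; Karim 1/24; Khalida 1/18; Maysoon 1/18; Nabil 1/2; Tariq 1/6; Zuhair 1/18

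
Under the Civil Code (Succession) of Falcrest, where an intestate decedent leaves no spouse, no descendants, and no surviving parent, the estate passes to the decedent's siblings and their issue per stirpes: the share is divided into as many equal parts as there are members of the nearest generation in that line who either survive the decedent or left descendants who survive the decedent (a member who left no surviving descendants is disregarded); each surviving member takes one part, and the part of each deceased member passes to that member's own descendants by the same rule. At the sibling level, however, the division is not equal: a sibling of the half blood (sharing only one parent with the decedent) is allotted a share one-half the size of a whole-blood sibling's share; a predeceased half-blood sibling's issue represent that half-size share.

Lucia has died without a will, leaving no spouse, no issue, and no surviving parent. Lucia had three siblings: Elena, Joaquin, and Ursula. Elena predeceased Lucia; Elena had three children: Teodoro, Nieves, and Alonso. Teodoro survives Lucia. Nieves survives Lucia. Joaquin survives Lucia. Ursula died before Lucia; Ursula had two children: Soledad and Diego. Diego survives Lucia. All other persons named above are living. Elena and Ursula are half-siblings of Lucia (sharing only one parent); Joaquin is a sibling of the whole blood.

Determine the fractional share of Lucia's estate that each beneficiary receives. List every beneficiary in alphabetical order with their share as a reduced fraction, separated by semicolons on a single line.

No spouse, descendants, or parent survives, so the estate passes to Lucia's siblings per stirpes.
Half-blood siblings count for one-half the weight of whole-blood siblings at the initial division.
Dividing 1 in proportion to weights (total weight 2): Elena (weight 1/2) → 1/4; Joaquin (weight 1) → 1/2; Ursula (weight 1/2) → 1/4.
Elena predeceased; the 1/4 allotted to Elena's branch passes to Elena's issue by representation.
The 1/4 is divided into 3 equal shares of 1/12 among Teodoro, Nieves, Alonso.
Teodoro is living and takes 1/12.
Nieves is living and takes 1/12.
Alonso is living and takes 1/12.
Joaquin is living and takes 1/2.
Ursula predeceased; the 1/4 allotted to Ursula's branch passes to Ursula's issue by representation.
The 1/4 is divided into 2 equal shares of 1/8 among Soledad, Diego.
Soledad is living and takes 1/8.
Diego is living and takes 1/8.

Alonso 1/12; Diego 1/8; Joaquin 1/2; Nieves 1/12; Soledad 1/8; Teodoro 1/12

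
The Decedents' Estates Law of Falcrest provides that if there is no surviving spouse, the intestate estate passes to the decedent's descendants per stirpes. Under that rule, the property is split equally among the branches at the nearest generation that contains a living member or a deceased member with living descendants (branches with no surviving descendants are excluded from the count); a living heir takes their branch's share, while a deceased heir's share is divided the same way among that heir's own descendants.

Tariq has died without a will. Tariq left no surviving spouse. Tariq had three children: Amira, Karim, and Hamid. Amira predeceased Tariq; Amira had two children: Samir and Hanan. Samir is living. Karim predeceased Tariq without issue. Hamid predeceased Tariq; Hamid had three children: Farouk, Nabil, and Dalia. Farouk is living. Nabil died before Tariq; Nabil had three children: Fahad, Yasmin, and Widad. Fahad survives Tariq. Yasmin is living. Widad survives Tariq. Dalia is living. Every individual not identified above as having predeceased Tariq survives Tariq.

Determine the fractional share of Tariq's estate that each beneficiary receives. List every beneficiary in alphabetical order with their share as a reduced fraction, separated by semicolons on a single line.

There is no surviving spouse, so the entire estate passes to Tariq's descendants per stirpes.
Karim left no surviving issue, so that branch lapses and is disregarded.
The estate is divided into 2 equal shares of 1/2 among Amira, Hamid.
Amira predeceased; the 1/2 allotted to Amira's branch passes to Amira's issue by representation.
The 1/2 is divided into 2 equal shares of 1/4 among Samir, Hanan.
Samir is living and takes 1/4.
Hanan is living and takes 1/4.
Hamid predeceased; the 1/2 allotted to Hamid's branch passes to Hamid's issue by representation.
The 1/2 is divided into 3 equal shares of 1/6 among Farouk, Nabil, Dalia.
Farouk is living and takes 1/6.
Nabil predeceased; the 1/6 allotted to Nabil's branch passes to Nabil's issue by representation.
The 1/6 is divided into 3 equal shares of 1/18 among Fahad, Yasmin, Widad.
Fahad is living and takes 1/18.
Yasmin is living and takes 1/18.
Widad is living and takes 1/18.
Dalia is living and takes 1/6.

Dalia 1/6; Fahad 1/18; Farouk 1/6; Hanan 1/4; Samir 1/4; Widad 1/18; Yasmin 1/18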